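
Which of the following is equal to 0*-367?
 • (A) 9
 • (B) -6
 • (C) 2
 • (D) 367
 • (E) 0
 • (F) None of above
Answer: E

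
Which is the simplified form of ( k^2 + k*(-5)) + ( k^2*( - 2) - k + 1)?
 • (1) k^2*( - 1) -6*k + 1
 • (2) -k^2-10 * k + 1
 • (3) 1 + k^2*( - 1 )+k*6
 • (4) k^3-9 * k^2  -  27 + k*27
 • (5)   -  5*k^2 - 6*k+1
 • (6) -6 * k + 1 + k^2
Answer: 1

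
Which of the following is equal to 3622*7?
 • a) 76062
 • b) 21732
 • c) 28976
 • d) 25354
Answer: d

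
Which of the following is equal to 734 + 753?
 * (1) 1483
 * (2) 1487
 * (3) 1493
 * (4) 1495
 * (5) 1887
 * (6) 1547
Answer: 2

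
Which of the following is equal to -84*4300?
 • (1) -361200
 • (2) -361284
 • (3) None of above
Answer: 1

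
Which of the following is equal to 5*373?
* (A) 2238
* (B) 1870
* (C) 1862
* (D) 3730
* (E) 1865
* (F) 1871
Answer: E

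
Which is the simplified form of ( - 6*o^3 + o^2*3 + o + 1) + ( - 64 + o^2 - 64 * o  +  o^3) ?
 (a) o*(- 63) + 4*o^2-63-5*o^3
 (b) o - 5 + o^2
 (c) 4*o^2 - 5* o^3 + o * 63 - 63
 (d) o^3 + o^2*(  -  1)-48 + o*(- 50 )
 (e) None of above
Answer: a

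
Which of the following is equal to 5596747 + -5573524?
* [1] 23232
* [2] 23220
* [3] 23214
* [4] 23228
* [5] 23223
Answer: 5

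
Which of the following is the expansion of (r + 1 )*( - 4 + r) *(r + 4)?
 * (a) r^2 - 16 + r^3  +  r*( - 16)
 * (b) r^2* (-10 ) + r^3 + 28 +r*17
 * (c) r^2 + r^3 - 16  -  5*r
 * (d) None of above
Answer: a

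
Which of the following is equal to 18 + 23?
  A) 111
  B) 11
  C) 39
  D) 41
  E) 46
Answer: D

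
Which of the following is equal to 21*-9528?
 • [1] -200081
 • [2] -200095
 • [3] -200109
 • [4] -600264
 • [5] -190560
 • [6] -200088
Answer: 6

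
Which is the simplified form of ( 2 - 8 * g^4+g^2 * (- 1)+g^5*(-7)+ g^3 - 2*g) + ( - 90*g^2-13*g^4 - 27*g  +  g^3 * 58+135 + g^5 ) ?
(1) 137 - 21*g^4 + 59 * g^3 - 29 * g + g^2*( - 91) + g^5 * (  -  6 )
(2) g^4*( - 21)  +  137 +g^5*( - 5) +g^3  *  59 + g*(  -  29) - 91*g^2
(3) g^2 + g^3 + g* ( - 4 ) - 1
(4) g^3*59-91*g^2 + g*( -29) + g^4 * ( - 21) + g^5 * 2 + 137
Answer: 1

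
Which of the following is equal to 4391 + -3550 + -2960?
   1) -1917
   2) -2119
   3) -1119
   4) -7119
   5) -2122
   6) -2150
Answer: 2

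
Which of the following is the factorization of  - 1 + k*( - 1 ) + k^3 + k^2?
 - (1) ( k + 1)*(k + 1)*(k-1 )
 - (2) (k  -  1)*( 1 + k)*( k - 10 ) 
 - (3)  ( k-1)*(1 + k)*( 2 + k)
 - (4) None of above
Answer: 1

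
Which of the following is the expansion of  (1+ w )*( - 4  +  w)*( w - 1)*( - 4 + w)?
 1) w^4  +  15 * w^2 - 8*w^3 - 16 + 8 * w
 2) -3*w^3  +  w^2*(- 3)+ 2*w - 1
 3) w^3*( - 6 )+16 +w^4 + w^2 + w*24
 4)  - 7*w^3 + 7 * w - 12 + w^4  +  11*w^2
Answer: 1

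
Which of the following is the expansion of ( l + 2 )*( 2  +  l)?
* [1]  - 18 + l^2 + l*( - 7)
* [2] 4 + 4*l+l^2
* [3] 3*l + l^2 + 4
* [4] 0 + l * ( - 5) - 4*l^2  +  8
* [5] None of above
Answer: 2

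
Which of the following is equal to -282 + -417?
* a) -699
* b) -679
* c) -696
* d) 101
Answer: a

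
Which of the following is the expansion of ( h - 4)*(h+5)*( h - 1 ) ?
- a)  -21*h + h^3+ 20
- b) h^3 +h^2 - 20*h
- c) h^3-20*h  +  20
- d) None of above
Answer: a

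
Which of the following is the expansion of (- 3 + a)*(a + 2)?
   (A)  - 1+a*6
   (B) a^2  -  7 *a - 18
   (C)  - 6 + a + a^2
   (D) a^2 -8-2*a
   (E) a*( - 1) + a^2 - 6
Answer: E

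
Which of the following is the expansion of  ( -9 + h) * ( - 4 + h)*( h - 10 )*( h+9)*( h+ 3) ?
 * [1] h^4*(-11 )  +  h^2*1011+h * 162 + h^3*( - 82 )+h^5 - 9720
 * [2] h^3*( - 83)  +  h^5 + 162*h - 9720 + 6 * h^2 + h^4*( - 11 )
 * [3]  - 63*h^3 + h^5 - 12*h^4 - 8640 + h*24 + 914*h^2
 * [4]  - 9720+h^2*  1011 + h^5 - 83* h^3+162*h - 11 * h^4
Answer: 4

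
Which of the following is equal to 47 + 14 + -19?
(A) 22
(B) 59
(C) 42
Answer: C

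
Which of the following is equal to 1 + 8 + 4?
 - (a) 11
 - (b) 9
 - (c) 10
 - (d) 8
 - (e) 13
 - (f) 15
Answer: e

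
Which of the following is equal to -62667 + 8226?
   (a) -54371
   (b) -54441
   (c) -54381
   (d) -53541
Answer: b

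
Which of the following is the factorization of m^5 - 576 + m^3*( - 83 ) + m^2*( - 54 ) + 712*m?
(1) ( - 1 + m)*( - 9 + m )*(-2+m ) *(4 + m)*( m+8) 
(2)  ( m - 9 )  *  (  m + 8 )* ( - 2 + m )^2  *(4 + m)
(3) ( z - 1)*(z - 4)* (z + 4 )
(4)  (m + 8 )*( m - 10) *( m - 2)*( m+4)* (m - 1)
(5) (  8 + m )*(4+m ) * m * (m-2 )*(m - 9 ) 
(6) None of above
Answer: 1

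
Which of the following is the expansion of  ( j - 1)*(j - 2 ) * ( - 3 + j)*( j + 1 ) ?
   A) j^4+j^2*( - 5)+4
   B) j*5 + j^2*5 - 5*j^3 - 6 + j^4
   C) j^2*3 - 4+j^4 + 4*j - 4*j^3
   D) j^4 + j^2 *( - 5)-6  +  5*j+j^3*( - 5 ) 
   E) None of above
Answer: B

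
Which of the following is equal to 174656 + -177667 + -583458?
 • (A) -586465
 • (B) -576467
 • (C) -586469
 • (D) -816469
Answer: C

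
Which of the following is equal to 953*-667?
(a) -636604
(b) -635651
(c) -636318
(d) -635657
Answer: b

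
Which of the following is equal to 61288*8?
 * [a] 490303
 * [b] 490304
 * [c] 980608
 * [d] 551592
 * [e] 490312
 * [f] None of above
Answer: b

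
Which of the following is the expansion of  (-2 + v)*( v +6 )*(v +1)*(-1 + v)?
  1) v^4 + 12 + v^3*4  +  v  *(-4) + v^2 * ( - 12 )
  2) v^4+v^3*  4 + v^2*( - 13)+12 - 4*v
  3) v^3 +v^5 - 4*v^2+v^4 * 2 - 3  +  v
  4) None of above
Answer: 2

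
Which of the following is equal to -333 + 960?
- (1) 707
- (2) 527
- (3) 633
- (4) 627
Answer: 4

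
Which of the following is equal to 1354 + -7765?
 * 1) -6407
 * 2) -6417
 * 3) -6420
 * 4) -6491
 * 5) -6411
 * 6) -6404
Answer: 5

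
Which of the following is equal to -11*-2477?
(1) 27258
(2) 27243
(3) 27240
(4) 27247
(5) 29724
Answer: 4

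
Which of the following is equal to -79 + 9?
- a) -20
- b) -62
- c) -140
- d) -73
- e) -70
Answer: e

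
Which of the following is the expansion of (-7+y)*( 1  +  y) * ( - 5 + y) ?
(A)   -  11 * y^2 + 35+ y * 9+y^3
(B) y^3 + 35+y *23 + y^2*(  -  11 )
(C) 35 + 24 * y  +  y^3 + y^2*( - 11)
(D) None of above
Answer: B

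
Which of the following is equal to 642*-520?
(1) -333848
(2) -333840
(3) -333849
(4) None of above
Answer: 2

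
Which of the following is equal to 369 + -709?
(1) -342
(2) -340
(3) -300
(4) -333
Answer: 2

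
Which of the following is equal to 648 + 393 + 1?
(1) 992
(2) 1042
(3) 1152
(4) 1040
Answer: 2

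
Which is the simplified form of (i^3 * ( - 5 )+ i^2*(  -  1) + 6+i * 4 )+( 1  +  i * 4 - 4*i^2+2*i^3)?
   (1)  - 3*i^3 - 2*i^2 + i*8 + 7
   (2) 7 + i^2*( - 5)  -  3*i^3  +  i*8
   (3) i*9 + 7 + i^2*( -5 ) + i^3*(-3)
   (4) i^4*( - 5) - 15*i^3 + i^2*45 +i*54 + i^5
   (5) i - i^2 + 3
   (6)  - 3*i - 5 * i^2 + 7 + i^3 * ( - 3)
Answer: 2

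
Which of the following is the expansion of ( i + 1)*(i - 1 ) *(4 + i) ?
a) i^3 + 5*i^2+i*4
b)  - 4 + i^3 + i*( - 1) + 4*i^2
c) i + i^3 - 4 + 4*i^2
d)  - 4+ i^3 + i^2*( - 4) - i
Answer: b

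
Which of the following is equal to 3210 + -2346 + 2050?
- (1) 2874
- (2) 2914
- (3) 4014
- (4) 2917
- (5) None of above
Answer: 2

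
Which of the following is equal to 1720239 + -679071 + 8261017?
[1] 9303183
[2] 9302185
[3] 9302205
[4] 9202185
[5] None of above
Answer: 2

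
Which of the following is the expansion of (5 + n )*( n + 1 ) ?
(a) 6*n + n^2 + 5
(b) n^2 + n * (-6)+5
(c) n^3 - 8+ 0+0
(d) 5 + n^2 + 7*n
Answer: a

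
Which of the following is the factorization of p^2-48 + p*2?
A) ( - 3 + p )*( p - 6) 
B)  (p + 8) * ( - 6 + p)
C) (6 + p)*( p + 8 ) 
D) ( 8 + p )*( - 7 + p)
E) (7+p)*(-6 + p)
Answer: B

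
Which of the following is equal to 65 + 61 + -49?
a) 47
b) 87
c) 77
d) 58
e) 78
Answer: c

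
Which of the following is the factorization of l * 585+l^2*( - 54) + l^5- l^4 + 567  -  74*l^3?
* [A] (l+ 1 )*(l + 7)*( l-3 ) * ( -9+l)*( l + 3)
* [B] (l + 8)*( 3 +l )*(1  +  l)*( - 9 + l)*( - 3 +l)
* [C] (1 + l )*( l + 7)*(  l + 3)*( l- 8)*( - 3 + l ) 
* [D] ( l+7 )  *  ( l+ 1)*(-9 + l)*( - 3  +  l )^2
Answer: A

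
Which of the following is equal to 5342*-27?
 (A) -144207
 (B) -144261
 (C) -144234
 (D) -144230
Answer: C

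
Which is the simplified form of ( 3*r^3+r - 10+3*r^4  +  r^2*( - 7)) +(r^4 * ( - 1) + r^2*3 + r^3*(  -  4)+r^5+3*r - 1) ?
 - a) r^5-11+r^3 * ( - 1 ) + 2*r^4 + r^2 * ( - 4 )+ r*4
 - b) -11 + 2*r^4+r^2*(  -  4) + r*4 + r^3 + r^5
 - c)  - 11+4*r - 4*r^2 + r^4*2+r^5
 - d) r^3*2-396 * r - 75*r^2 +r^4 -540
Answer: a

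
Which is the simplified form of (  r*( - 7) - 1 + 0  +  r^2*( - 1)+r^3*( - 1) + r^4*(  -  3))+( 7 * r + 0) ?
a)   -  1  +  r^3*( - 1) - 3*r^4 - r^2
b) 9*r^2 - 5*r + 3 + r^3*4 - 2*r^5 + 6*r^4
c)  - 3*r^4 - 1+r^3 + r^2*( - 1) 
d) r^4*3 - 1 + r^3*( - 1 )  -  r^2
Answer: a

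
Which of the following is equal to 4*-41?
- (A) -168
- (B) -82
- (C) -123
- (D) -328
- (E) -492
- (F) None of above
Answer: F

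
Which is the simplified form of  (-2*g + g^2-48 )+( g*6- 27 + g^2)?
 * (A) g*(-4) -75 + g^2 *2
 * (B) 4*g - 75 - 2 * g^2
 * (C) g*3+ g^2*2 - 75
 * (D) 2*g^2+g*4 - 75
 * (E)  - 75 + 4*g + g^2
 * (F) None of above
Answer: D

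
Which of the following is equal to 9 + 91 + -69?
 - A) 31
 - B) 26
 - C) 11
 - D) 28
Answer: A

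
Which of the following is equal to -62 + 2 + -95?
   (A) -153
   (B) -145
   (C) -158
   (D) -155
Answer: D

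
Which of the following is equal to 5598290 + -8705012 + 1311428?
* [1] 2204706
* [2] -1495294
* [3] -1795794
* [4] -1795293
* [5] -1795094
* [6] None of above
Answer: 6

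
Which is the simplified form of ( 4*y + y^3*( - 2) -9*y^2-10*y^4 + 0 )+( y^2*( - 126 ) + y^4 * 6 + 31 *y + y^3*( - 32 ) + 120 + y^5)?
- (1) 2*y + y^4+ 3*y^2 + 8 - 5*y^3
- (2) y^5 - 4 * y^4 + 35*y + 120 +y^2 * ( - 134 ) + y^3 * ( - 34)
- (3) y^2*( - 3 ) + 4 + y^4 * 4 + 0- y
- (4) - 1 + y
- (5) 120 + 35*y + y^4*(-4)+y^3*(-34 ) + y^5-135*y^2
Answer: 5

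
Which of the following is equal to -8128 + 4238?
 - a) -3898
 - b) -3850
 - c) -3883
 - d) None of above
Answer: d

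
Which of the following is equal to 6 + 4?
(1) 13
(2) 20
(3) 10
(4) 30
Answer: 3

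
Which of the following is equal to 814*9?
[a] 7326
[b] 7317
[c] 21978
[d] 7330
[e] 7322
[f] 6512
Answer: a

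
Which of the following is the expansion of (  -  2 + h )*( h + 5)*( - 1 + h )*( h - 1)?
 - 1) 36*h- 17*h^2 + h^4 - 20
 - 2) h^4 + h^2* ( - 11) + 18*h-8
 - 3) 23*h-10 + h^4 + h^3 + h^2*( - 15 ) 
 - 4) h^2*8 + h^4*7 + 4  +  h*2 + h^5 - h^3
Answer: 3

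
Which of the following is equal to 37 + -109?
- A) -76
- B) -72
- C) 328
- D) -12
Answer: B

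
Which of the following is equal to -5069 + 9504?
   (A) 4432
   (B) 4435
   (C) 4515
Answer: B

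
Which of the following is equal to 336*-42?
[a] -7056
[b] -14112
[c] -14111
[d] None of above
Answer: b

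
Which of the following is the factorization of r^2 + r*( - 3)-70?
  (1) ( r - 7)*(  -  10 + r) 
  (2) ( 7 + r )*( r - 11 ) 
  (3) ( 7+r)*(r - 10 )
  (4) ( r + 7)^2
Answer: 3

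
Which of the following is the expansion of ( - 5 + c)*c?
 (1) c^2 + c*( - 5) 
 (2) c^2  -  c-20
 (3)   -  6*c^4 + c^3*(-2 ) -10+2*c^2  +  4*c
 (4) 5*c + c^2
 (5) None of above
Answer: 1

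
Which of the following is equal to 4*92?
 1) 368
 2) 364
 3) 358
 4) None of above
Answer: 1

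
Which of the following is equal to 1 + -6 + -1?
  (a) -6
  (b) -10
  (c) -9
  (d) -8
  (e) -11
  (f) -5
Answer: a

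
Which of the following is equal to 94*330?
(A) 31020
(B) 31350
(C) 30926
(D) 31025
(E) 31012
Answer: A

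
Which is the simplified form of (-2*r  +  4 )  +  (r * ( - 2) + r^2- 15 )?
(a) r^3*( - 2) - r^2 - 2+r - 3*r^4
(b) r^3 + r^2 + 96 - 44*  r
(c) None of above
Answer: c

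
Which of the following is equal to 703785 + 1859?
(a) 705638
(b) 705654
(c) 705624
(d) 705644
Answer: d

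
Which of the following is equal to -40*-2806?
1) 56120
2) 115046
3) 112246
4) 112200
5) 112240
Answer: 5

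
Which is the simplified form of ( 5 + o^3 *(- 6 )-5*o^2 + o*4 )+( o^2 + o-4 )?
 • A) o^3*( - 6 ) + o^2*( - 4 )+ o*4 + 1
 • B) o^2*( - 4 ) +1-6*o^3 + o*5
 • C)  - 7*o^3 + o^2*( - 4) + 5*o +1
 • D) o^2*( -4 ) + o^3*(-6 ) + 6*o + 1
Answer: B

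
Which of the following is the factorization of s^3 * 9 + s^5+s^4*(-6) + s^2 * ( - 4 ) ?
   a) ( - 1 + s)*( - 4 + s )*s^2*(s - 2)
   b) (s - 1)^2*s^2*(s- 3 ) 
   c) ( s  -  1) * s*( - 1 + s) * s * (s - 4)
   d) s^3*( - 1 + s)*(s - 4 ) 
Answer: c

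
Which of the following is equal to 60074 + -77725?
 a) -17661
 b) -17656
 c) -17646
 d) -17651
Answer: d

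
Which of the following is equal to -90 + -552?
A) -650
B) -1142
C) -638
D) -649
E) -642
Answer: E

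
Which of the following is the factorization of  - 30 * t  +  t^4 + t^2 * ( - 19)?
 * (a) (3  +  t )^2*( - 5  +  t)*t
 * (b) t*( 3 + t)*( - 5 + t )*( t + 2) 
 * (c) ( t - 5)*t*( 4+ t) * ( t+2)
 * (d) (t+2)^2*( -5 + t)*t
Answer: b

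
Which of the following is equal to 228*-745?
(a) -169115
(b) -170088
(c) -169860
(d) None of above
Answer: c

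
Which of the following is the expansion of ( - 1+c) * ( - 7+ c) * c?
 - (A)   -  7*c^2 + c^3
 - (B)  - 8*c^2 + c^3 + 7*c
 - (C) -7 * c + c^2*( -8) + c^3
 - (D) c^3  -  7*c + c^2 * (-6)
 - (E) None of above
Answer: B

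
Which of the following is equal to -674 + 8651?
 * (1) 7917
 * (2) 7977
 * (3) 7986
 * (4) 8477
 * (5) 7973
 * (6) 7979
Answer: 2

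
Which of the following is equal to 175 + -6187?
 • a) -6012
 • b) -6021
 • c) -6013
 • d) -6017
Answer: a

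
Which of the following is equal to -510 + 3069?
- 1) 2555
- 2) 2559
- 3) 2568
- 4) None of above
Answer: 2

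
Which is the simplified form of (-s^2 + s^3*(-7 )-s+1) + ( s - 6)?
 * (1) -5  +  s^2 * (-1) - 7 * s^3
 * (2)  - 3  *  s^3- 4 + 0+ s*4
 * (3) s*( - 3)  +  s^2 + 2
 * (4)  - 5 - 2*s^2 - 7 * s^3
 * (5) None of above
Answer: 1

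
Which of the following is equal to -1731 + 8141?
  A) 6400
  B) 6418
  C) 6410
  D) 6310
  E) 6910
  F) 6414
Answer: C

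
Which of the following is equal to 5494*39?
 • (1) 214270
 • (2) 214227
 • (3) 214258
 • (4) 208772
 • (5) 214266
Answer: 5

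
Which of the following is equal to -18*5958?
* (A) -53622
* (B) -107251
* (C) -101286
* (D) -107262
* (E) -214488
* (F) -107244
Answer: F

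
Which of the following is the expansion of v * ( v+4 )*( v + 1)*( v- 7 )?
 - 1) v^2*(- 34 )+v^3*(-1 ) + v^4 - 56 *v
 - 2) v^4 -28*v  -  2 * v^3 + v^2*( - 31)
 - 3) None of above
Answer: 2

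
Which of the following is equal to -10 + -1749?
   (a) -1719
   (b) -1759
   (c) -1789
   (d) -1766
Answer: b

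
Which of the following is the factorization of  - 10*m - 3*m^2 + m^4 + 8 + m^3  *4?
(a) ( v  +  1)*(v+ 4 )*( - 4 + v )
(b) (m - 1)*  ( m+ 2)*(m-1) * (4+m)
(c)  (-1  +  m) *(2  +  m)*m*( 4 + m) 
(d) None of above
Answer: b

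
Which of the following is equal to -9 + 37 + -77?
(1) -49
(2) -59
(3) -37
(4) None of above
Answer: 1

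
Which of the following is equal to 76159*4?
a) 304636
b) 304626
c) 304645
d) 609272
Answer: a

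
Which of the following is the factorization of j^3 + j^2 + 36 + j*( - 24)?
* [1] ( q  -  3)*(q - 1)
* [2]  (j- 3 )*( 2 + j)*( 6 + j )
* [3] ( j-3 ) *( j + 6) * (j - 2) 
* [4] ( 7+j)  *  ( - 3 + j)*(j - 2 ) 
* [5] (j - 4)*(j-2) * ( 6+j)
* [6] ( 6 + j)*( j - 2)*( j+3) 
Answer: 3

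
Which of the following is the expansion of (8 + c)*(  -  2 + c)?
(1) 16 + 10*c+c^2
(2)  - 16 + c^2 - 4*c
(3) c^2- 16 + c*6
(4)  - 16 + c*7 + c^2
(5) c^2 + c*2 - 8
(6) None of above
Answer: 3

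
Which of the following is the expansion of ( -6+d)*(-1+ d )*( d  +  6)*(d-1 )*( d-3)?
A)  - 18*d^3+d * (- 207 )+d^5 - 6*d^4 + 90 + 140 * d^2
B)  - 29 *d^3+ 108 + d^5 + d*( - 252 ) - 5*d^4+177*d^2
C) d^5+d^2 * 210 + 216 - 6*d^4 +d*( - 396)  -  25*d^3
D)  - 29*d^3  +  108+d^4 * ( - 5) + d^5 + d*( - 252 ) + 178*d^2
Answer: B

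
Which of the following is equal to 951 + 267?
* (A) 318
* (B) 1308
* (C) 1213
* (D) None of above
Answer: D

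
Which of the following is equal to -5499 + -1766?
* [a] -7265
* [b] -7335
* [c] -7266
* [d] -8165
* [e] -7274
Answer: a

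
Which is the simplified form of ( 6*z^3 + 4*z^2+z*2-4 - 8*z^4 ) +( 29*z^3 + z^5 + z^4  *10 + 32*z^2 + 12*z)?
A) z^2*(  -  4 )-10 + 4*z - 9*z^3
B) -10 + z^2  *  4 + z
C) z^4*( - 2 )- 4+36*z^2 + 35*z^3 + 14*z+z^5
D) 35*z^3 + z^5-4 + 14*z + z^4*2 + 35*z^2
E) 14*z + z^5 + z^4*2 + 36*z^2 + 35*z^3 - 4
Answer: E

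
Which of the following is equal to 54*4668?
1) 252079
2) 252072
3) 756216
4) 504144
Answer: 2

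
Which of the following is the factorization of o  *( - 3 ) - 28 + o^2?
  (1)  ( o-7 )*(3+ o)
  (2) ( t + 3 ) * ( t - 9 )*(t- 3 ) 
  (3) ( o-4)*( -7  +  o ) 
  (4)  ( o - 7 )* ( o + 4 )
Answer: 4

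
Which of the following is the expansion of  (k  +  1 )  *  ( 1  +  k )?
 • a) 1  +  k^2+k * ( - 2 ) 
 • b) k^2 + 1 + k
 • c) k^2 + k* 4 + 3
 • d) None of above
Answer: d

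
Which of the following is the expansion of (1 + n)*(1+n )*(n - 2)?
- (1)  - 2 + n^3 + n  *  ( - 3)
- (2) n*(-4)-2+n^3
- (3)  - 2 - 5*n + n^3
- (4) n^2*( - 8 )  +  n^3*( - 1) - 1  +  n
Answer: 1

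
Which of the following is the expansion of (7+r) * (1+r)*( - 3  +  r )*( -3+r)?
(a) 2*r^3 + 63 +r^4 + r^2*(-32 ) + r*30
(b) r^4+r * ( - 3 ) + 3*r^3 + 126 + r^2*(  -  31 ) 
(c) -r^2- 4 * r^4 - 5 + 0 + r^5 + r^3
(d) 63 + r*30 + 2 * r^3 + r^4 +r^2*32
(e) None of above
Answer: a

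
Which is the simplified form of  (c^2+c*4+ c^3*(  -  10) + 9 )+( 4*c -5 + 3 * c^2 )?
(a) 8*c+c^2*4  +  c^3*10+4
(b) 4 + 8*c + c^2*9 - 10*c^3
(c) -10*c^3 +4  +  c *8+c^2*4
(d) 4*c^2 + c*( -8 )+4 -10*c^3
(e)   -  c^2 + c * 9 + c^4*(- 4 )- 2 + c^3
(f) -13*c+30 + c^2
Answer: c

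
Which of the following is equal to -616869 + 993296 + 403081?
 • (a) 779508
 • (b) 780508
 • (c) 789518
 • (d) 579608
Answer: a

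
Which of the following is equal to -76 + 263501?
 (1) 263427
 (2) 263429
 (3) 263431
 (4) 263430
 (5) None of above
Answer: 5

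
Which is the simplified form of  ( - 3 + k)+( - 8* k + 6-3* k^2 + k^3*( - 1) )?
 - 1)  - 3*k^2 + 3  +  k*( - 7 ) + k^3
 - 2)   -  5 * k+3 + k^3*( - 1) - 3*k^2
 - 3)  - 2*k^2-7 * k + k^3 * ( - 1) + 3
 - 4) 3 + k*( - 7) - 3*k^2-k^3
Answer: 4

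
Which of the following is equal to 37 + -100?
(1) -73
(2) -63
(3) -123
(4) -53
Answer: 2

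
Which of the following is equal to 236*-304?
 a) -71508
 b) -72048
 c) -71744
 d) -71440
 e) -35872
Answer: c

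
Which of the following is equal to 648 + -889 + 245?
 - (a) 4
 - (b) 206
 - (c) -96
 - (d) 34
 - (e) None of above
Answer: a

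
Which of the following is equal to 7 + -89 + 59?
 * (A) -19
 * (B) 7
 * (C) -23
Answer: C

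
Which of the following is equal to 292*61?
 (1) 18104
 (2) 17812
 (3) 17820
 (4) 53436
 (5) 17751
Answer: 2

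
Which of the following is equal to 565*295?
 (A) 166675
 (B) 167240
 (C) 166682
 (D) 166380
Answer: A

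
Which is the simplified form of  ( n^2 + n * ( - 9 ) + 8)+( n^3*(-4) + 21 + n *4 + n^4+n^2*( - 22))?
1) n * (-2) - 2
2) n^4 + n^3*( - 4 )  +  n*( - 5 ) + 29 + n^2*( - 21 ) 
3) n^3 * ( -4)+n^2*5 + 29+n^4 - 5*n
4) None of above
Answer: 2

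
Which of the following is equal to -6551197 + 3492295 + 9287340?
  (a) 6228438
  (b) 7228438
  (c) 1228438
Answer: a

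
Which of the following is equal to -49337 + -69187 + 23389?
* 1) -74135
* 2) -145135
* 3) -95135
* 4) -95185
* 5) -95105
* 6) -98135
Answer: 3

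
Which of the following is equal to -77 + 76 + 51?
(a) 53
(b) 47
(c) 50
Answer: c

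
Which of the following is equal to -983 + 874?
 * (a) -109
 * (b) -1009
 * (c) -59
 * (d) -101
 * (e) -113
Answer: a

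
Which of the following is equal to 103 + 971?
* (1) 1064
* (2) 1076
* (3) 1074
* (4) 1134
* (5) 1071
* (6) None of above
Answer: 3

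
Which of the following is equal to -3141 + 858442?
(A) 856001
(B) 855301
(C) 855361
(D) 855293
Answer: B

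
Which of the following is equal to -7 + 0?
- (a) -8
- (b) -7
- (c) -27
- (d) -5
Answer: b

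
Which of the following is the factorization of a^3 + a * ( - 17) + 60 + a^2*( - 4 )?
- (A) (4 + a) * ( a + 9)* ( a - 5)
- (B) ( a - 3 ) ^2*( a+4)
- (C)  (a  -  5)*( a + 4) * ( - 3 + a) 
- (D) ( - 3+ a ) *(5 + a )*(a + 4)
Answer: C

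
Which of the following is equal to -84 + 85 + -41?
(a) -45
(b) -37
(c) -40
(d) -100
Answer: c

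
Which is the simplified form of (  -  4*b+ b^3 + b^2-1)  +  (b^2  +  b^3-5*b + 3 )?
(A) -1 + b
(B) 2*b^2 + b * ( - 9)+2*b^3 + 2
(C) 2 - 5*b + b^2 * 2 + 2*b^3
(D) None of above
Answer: B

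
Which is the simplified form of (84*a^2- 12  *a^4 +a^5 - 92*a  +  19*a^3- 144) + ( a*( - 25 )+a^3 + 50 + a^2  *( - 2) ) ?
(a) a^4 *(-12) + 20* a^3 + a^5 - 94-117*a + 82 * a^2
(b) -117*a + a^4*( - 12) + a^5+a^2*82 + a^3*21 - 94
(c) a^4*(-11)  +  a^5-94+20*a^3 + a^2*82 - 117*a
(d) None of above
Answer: a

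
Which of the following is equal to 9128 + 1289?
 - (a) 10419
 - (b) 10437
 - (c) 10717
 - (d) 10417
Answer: d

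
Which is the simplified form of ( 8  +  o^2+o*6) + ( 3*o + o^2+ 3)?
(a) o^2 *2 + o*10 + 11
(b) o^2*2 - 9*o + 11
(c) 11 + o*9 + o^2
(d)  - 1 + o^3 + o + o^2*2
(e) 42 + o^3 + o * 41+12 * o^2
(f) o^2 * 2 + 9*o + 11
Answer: f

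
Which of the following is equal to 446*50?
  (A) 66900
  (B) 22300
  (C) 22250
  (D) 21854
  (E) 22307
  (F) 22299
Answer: B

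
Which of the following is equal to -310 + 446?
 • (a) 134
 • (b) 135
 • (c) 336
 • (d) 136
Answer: d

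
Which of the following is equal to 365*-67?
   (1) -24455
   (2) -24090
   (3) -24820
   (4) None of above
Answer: 1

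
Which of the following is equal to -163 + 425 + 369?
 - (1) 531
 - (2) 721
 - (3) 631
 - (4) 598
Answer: 3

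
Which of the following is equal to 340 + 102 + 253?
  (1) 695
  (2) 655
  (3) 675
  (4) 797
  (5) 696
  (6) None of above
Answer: 1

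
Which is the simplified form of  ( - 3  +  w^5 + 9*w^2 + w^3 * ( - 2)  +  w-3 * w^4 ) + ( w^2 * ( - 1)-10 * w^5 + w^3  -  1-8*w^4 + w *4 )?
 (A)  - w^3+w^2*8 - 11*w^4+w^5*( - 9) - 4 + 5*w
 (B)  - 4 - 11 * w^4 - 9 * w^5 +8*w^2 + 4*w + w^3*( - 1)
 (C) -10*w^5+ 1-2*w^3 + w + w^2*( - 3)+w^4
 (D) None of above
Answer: A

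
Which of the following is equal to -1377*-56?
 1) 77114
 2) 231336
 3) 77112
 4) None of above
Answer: 3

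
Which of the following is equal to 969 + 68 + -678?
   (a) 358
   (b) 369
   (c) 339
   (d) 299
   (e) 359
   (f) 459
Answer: e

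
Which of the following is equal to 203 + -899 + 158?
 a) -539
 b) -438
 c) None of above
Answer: c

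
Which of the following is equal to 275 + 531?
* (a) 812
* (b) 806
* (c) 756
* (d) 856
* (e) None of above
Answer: b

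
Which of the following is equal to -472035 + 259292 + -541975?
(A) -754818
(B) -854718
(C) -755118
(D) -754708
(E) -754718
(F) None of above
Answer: E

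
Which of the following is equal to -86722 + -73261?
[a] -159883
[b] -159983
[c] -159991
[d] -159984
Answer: b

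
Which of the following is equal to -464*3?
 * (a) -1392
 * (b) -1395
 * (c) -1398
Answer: a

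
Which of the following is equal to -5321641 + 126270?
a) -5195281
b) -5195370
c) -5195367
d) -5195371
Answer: d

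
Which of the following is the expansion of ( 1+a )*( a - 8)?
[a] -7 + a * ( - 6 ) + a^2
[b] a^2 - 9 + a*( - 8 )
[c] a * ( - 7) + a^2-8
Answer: c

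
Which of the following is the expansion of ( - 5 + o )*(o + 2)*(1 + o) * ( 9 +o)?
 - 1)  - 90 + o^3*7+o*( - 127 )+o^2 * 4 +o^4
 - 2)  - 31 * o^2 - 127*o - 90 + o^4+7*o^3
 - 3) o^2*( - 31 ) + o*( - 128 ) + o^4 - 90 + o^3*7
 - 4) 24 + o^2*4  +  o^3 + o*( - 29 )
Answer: 2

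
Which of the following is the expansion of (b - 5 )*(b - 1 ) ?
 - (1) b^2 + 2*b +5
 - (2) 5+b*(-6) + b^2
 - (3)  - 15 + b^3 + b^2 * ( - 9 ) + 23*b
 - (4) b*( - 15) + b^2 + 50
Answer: 2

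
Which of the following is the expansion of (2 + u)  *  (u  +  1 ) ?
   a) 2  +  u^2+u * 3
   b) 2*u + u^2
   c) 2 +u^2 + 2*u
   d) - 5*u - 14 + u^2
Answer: a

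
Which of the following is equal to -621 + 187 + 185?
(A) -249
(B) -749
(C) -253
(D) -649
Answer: A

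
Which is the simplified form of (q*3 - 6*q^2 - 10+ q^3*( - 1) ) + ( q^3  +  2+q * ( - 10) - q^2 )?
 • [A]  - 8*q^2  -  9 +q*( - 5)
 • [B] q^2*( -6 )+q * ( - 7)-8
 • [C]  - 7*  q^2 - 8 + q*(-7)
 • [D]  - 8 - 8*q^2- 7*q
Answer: C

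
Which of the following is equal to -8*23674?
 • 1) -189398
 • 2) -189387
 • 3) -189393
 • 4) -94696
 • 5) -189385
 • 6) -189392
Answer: 6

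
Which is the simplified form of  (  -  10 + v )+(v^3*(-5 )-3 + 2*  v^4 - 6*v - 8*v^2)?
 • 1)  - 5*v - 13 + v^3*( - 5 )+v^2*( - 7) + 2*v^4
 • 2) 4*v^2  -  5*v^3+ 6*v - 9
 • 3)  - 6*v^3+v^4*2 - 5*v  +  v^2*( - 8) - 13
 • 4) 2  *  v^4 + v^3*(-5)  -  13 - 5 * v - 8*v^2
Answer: 4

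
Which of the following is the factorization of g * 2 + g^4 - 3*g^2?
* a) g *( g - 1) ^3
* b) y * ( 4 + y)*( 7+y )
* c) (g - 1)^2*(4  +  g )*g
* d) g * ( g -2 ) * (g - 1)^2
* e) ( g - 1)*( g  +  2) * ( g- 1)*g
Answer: e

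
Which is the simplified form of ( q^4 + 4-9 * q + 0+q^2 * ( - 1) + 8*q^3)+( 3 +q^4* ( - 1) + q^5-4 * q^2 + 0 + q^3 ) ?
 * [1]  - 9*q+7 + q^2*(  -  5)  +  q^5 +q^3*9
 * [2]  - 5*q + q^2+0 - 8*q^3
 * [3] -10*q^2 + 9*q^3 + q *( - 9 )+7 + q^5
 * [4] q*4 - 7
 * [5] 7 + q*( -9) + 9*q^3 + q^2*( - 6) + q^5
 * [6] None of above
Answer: 1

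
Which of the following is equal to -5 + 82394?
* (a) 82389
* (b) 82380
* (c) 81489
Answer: a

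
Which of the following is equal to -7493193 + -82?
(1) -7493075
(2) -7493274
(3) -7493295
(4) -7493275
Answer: 4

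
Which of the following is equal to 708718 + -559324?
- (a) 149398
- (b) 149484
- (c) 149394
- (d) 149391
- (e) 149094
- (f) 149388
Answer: c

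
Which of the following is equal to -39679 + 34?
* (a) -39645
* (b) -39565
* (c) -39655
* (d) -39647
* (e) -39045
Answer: a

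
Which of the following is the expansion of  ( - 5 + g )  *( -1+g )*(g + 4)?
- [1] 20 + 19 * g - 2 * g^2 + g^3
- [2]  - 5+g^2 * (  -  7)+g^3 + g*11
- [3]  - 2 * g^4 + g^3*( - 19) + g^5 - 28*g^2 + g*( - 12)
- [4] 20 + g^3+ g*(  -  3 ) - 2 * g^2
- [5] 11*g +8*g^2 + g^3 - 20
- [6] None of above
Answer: 6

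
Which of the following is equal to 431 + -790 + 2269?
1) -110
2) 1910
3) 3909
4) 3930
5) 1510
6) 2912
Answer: 2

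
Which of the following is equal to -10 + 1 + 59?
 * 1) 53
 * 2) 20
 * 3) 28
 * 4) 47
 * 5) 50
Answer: 5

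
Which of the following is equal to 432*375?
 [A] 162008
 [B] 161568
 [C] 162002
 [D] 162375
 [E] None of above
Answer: E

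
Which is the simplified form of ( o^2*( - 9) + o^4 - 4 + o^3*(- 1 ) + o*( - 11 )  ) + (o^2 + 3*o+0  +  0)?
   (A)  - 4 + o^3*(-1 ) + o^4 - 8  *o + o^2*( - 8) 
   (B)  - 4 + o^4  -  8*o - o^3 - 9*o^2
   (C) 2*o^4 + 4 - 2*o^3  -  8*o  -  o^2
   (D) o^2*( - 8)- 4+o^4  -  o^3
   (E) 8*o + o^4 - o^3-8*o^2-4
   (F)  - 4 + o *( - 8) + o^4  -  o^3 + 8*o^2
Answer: A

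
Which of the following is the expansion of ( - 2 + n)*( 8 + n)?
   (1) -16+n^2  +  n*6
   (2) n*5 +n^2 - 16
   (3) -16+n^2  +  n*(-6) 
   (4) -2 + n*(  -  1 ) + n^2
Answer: 1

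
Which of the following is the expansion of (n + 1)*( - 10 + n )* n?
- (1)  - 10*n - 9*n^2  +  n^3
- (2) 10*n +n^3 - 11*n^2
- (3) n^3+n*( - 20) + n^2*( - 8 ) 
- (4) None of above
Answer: 1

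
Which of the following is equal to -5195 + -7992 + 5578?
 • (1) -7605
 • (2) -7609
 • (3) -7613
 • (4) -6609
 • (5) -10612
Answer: 2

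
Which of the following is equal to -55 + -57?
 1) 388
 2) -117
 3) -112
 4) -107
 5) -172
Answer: 3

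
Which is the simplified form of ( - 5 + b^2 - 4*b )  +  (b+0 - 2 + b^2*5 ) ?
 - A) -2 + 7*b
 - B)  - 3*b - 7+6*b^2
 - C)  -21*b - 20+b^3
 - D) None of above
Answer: B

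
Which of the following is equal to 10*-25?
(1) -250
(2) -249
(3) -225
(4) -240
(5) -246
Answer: 1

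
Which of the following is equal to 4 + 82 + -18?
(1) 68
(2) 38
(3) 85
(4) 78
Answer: 1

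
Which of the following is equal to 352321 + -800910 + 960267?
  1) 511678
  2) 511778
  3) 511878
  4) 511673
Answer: 1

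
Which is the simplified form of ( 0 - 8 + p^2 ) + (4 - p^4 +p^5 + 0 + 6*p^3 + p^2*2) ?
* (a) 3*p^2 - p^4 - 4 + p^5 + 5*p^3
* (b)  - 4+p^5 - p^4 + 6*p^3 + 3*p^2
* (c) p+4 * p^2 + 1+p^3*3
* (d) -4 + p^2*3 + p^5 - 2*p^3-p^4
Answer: b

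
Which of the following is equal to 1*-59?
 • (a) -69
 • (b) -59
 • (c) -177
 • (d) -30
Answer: b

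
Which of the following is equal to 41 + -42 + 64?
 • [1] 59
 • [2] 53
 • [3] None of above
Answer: 3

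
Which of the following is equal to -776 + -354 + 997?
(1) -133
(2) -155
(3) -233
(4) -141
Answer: 1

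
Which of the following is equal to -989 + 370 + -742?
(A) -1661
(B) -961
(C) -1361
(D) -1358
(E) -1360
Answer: C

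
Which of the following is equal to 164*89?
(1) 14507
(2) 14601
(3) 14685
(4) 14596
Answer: 4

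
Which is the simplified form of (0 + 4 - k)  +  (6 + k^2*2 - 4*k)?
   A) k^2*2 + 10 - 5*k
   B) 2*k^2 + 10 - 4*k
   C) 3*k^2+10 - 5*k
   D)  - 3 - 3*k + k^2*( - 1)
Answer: A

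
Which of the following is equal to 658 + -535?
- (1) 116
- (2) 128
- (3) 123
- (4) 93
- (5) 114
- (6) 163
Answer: 3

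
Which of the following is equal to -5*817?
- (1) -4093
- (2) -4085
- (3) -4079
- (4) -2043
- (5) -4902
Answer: 2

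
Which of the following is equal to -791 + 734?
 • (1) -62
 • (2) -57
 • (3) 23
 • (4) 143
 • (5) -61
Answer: 2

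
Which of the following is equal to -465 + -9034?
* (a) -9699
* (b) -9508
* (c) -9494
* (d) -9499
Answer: d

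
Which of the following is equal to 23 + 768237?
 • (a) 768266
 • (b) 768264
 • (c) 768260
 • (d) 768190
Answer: c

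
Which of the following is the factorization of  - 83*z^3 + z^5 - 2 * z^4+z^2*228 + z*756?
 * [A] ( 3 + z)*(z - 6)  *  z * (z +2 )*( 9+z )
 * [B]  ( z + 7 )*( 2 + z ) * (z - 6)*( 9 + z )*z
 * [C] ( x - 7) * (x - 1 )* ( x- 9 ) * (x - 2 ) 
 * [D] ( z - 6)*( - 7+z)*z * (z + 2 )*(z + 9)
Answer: D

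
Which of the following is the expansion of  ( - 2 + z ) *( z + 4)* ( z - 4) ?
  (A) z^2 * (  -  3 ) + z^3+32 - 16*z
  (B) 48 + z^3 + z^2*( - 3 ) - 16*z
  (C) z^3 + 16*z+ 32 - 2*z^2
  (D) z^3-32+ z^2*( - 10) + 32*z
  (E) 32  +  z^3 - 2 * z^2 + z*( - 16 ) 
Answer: E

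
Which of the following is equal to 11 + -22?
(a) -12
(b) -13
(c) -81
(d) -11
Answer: d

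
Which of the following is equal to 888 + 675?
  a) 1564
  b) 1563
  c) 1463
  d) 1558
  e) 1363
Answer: b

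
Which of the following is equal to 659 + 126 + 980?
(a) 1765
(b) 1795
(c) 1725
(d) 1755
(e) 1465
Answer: a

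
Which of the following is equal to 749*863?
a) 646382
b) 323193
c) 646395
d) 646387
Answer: d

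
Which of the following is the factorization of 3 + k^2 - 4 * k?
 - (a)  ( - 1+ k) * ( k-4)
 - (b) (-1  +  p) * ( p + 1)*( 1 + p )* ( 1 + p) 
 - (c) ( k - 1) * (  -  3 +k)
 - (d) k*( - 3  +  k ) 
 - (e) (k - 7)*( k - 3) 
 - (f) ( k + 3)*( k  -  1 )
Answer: c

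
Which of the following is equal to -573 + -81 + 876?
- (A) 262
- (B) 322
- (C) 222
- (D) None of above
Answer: C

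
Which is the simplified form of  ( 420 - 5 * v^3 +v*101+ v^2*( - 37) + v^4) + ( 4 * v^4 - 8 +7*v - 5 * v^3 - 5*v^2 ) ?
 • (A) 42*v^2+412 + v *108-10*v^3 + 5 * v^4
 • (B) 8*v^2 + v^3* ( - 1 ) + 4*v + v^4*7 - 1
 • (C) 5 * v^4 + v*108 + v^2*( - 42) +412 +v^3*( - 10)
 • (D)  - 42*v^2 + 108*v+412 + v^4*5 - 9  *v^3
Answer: C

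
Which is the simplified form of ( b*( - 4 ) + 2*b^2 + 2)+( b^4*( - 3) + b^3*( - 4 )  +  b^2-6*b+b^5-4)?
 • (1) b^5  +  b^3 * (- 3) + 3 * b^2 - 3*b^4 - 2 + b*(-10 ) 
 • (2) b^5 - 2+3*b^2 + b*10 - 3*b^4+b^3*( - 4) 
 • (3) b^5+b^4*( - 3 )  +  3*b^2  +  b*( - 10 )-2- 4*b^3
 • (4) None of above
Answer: 3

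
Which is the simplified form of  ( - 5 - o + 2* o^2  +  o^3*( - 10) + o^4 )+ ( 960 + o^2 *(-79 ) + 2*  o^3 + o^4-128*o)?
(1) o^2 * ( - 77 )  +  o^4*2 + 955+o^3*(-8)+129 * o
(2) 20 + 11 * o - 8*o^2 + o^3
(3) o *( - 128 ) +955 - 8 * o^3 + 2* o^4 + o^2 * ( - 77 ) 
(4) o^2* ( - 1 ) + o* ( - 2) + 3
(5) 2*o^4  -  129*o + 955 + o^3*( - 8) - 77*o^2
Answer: 5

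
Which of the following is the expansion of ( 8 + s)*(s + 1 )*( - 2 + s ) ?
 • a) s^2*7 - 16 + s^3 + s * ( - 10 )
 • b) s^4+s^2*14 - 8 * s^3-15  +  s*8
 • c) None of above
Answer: a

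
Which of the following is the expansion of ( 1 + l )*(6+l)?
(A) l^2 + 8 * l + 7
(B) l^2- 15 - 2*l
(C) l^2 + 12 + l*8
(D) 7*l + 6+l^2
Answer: D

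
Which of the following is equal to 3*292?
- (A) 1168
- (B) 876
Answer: B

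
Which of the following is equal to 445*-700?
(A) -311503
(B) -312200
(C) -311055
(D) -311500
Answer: D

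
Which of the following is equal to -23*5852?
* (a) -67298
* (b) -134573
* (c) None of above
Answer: c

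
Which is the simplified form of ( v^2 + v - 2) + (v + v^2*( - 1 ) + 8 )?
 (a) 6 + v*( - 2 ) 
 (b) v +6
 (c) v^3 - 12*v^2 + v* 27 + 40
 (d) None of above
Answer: d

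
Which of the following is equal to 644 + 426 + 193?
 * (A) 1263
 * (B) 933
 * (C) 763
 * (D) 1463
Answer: A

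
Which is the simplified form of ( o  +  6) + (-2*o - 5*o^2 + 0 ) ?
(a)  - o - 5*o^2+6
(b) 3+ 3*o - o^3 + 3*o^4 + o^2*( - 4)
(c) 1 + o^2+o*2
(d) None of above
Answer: a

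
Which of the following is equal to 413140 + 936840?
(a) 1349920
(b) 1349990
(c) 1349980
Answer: c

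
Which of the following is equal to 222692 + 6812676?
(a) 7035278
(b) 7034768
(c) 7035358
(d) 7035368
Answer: d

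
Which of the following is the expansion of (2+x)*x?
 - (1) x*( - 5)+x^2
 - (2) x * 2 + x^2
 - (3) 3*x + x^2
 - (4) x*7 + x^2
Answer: 2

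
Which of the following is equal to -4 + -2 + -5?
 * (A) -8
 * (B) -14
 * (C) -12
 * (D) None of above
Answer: D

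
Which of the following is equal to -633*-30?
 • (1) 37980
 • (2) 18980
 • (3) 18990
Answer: 3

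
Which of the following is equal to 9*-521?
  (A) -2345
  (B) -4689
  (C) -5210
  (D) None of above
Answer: B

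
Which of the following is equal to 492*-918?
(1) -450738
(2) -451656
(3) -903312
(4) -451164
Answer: 2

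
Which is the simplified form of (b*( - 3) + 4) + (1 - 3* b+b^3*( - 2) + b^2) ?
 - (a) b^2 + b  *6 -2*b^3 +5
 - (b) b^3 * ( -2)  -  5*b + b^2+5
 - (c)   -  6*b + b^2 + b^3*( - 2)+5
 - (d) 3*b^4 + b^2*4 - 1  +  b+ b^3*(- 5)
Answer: c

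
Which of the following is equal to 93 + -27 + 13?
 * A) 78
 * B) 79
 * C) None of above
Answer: B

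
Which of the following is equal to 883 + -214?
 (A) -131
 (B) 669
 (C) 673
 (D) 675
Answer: B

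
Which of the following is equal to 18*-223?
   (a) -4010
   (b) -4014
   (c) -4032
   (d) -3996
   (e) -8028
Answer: b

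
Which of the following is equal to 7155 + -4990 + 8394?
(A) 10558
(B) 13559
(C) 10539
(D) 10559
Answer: D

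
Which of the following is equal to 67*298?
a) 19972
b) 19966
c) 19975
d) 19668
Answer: b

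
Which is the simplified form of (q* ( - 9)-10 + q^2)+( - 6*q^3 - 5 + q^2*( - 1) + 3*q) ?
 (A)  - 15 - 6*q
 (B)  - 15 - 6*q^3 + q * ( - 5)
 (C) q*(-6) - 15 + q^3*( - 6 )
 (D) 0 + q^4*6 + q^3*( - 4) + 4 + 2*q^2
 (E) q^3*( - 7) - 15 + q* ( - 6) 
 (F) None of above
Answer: C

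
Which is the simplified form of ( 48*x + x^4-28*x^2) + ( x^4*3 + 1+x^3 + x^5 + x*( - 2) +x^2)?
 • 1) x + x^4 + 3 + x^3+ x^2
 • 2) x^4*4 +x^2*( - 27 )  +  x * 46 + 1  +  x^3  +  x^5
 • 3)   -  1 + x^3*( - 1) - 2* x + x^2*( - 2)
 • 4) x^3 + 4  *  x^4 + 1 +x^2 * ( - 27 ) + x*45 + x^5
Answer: 2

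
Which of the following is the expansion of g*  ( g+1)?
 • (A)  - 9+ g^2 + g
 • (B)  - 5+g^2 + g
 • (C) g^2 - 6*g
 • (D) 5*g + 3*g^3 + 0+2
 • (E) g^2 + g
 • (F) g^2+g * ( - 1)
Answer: E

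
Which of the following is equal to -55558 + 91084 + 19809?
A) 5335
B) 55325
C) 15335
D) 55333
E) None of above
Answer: E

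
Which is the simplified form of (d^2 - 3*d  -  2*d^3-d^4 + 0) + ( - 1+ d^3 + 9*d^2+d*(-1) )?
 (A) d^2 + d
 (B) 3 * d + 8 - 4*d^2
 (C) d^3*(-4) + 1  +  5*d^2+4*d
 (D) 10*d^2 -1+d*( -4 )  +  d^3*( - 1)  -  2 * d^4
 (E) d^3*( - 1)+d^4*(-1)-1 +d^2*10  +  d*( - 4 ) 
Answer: E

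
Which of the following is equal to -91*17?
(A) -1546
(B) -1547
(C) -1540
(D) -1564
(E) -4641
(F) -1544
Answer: B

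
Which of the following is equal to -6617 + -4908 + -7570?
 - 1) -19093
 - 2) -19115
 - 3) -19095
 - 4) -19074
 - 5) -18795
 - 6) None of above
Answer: 3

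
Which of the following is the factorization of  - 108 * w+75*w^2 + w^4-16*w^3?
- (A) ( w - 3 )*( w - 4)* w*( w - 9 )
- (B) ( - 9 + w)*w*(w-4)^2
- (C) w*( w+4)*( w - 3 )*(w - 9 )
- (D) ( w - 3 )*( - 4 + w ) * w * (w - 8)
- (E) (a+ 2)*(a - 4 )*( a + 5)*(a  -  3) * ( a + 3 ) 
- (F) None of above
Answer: A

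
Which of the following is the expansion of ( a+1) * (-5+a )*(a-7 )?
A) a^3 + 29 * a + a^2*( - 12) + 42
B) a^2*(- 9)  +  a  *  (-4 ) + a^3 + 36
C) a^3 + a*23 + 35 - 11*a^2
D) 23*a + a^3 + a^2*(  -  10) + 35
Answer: C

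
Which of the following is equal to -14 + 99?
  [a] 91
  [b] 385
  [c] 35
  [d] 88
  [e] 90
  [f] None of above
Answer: f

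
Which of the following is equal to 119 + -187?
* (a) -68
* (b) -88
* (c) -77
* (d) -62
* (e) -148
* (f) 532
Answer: a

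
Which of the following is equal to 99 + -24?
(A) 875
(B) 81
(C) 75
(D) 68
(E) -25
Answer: C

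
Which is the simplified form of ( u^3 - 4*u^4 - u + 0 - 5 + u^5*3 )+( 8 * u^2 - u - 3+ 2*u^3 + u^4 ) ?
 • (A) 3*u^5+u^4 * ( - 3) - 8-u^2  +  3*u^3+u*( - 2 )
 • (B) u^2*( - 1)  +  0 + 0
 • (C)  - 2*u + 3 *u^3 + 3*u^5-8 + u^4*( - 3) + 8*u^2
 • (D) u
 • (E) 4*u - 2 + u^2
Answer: C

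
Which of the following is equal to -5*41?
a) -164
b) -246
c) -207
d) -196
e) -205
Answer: e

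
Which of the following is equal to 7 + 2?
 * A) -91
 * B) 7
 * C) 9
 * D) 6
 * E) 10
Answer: C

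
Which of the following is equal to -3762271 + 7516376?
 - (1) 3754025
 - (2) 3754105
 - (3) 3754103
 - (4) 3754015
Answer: 2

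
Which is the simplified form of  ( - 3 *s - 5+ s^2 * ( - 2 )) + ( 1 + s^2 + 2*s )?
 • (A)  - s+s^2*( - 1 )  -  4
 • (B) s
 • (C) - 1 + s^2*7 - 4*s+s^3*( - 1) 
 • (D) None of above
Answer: A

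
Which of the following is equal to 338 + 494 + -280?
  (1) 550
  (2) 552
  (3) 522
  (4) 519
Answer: 2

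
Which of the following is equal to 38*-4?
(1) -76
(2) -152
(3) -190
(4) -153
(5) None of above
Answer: 2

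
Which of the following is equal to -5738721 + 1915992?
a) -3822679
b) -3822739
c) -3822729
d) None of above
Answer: c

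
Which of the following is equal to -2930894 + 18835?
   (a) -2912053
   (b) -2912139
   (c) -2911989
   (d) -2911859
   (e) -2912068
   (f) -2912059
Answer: f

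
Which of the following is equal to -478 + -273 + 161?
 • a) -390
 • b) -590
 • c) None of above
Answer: b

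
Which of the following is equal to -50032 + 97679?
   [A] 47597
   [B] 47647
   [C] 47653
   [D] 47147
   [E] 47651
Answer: B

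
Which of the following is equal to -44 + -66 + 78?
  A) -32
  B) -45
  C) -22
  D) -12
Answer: A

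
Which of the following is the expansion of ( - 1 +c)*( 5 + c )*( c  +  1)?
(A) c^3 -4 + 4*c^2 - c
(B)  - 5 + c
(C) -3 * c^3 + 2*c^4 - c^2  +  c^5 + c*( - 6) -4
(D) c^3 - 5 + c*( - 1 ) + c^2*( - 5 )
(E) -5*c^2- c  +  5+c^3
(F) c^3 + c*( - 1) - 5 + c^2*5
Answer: F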